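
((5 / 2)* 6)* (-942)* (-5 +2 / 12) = 68295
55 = 55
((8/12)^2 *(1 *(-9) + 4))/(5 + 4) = -20/81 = -0.25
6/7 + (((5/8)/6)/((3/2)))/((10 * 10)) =8647/10080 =0.86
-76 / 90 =-38 / 45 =-0.84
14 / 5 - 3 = -1 / 5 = -0.20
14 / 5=2.80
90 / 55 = 1.64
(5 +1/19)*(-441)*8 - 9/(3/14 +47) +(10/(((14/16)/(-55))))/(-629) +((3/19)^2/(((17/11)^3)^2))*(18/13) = -345678007298546966276/19393013779859083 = -17824.87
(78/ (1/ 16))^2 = 1557504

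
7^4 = 2401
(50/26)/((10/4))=10/13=0.77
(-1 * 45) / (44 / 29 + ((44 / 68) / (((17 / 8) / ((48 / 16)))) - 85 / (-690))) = -17.62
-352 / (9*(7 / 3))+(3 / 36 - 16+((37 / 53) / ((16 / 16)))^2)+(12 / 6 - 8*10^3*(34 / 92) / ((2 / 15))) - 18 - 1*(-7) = -22215.10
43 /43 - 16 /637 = 621 /637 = 0.97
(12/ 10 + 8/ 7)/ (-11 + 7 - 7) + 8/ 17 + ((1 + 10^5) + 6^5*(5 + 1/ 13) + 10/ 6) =35603242594/ 255255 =139481.08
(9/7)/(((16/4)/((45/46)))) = 405/1288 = 0.31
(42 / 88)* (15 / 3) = 105 / 44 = 2.39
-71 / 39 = -1.82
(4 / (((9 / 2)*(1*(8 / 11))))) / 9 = 11 / 81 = 0.14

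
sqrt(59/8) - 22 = -22 + sqrt(118)/4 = -19.28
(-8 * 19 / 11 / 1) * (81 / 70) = -6156 / 385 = -15.99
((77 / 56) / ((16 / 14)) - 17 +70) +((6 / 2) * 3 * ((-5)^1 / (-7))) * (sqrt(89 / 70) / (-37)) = 3469 / 64 - 9 * sqrt(6230) / 3626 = 54.01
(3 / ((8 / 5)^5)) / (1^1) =9375 / 32768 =0.29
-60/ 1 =-60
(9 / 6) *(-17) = -51 / 2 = -25.50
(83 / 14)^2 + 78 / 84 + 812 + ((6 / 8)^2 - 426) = 331349 / 784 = 422.64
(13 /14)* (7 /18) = 13 /36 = 0.36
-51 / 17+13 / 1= 10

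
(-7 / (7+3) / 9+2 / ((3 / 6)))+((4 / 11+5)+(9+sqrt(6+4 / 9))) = sqrt(58) / 3+18103 / 990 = 20.82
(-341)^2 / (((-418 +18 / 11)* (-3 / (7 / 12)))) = 8953637 / 164880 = 54.30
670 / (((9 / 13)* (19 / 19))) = 8710 / 9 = 967.78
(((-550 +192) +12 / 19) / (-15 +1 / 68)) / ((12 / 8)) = 923440 / 58083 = 15.90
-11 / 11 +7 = 6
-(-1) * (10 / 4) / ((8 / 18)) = 45 / 8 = 5.62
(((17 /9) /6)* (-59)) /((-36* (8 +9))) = 59 /1944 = 0.03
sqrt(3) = 1.73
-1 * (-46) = 46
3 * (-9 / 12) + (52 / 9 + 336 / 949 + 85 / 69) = 4018217 / 785772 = 5.11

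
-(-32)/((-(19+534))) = -0.06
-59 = -59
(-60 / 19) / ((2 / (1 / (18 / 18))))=-30 / 19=-1.58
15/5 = 3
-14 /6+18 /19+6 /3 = 35 /57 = 0.61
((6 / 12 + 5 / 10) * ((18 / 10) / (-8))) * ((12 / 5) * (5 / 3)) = -9 / 10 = -0.90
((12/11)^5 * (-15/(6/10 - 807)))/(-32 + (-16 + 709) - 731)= -3240/7891499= -0.00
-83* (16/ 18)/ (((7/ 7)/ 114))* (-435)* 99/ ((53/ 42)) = 15212625120/ 53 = 287030662.64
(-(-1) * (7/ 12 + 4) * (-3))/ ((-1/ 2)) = 55/ 2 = 27.50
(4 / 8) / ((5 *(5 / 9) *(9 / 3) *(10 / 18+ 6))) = 27 / 2950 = 0.01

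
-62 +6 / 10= -307 / 5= -61.40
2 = 2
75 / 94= 0.80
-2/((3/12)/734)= -5872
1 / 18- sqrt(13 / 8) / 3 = 1 / 18- sqrt(26) / 12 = -0.37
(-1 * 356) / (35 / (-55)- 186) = 3916 / 2053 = 1.91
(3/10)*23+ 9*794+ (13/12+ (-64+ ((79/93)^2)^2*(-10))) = 10599562550533/1496104020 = 7084.78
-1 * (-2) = 2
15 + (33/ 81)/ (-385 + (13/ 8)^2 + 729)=8985629/ 598995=15.00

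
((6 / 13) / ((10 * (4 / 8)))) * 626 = 3756 / 65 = 57.78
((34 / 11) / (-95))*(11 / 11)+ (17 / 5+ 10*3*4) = 128919 / 1045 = 123.37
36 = 36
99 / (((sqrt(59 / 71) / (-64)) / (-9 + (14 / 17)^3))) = 58672.83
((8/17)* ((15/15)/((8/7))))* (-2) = -14/17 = -0.82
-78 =-78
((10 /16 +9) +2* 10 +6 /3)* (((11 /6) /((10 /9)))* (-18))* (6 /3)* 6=-225423 /20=-11271.15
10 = 10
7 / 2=3.50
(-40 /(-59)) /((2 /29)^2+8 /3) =5046 /19883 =0.25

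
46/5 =9.20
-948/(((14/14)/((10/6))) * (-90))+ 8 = 230/9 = 25.56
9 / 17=0.53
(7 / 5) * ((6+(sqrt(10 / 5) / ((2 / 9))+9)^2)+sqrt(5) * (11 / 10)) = 77 * sqrt(5) / 50+567 * sqrt(2) / 5+357 / 2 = 342.32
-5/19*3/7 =-15/133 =-0.11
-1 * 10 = -10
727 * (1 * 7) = 5089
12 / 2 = 6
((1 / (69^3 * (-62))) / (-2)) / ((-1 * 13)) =-0.00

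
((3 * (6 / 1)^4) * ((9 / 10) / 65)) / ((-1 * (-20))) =4374 / 1625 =2.69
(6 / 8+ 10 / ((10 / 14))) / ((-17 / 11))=-9.54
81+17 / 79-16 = 5152 / 79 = 65.22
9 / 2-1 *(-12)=33 / 2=16.50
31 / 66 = 0.47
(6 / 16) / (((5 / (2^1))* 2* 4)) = 3 / 160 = 0.02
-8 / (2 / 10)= -40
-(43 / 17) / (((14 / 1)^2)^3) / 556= -43 / 71169174272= -0.00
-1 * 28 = -28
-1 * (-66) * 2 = 132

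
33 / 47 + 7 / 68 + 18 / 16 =12337 / 6392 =1.93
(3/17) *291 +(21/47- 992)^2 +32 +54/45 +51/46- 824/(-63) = 535042980107009/544142970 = 983276.47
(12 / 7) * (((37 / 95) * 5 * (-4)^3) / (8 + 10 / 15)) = -42624 / 1729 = -24.65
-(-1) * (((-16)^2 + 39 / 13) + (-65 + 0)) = 194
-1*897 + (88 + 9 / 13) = -10508 / 13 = -808.31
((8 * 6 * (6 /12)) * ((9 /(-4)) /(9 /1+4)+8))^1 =2442 /13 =187.85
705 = 705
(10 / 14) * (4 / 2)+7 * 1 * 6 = 304 / 7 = 43.43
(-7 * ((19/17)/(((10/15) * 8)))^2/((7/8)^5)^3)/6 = -74423193305088/196006468053361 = -0.38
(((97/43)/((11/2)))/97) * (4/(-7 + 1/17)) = -68/27907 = -0.00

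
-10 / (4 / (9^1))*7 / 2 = -315 / 4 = -78.75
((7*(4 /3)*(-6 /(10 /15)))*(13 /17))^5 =-1552791667295232 /1419857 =-1093625391.36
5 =5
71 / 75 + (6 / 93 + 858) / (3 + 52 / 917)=1835584403 / 6516975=281.66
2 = 2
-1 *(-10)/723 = 10/723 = 0.01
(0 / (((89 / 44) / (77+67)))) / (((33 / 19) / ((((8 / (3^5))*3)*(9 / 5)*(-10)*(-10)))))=0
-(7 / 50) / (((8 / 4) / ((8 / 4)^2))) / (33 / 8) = -56 / 825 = -0.07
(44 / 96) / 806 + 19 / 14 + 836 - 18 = 110947589 / 135408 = 819.36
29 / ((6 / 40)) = 580 / 3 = 193.33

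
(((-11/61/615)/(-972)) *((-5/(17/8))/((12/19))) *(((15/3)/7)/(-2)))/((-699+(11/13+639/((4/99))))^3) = 36733840/316172864151082163586843657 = 0.00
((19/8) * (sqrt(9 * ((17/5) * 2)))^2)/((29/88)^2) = 5627952/4205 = 1338.40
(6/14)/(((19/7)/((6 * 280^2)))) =1411200/19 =74273.68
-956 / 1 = -956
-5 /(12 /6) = -5 /2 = -2.50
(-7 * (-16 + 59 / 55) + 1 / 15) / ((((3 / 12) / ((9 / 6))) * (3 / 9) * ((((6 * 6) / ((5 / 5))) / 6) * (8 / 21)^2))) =1902033 / 880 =2161.40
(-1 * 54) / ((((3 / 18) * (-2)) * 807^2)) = 18 / 72361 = 0.00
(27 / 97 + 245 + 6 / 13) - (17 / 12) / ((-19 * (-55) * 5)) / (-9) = 174864176837 / 711582300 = 245.74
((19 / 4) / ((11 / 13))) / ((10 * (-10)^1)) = -247 / 4400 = -0.06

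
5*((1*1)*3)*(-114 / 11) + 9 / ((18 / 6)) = -1677 / 11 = -152.45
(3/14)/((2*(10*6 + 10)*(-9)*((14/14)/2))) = -1/2940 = -0.00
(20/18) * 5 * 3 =50/3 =16.67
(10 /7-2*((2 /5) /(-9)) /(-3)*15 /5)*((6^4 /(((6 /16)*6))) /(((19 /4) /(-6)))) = -974.72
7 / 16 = 0.44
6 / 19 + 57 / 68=1491 / 1292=1.15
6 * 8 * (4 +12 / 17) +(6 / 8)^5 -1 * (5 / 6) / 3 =35383099 / 156672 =225.84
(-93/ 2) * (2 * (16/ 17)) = -87.53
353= 353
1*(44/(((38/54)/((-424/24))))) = -20988/19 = -1104.63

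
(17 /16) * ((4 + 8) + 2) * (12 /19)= 357 /38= 9.39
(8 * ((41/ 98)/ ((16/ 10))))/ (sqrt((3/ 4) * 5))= 41 * sqrt(15)/ 147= 1.08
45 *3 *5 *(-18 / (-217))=12150 / 217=55.99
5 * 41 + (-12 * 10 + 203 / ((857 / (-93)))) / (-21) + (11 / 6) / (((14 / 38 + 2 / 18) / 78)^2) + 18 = 982933277643 / 20168638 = 48735.73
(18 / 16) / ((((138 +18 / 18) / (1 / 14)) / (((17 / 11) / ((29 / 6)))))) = 459 / 2483096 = 0.00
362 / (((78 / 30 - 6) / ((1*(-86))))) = 155660 / 17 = 9156.47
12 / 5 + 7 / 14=29 / 10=2.90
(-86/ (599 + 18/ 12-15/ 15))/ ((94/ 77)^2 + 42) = -46354/ 14053043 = -0.00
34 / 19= 1.79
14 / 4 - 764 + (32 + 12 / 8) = -727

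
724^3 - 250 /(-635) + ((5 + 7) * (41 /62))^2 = 46317262122510 /122047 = 379503487.37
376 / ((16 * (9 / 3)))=47 / 6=7.83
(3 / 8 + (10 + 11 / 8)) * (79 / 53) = 3713 / 212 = 17.51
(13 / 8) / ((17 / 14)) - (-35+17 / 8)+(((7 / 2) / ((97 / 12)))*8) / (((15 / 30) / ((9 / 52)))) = 6073065 / 171496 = 35.41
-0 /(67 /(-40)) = 0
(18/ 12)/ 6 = 1/ 4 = 0.25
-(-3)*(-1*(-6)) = 18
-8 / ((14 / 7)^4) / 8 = -1 / 16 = -0.06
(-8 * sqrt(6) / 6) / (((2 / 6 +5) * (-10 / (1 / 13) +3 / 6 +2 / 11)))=11 * sqrt(6) / 5690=0.00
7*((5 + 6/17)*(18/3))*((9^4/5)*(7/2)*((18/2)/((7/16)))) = 1805482224/85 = 21240967.34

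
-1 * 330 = -330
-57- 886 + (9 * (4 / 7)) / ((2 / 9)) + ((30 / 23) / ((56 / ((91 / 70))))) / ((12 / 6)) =-2369513 / 2576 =-919.84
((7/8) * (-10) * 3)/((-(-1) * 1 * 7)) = -15/4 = -3.75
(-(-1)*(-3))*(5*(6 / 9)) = -10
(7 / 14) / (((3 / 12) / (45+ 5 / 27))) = 2440 / 27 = 90.37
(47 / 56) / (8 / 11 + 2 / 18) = 4653 / 4648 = 1.00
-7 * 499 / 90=-3493 / 90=-38.81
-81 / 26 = -3.12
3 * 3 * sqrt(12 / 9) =10.39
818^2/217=669124/217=3083.52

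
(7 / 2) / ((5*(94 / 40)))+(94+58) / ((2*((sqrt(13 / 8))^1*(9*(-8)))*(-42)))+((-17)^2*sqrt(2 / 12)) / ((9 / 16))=19*sqrt(26) / 4914+14 / 47+2312*sqrt(6) / 27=210.07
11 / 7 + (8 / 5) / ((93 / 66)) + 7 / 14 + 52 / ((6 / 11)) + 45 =934447 / 6510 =143.54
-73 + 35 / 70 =-145 / 2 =-72.50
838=838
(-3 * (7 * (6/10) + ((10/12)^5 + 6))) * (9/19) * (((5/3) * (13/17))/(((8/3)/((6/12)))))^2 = -0.86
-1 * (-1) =1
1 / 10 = 0.10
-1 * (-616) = 616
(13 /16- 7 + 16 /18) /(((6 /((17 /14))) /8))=-1853 /216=-8.58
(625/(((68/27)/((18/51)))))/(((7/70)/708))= 179212500/289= 620112.46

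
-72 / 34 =-36 / 17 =-2.12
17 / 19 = 0.89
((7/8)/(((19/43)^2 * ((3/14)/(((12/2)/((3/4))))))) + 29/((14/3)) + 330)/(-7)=-7634509/106134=-71.93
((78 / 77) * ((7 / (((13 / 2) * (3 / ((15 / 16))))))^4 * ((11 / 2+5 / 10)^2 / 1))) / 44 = 0.01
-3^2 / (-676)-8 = -7.99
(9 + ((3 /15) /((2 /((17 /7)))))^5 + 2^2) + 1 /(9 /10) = 213461678713 /15126300000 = 14.11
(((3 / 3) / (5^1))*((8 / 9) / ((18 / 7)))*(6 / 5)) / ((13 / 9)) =56 / 975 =0.06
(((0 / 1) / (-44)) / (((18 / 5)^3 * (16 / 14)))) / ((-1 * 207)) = 0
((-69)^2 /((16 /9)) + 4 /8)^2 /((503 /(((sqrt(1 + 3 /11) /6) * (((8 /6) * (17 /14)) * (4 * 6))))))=31224281633 * sqrt(154) /3718176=104213.23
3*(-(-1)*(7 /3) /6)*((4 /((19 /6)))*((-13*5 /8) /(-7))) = 1.71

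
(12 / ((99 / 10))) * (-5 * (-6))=36.36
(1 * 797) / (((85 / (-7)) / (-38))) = 212002 / 85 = 2494.14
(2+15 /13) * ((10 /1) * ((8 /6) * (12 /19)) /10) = 656 /247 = 2.66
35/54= 0.65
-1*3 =-3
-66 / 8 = -8.25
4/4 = 1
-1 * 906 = -906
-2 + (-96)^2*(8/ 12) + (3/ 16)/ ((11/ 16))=67565/ 11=6142.27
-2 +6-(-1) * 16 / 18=44 / 9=4.89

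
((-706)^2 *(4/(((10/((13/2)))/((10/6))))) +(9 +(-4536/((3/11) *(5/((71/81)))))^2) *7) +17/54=83255119307/1350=61670458.75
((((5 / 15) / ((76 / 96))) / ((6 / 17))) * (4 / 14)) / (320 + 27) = 136 / 138453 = 0.00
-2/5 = -0.40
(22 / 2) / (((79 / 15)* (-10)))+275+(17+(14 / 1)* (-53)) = -71133 / 158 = -450.21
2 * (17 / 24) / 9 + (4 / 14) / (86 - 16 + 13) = 10093 / 62748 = 0.16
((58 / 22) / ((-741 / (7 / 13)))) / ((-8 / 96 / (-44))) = -3248 / 3211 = -1.01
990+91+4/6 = 3245/3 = 1081.67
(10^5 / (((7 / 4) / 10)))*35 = 20000000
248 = 248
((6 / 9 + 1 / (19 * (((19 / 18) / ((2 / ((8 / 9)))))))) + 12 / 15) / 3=0.53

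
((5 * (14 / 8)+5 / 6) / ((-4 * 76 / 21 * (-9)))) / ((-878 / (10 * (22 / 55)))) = -805 / 2402208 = -0.00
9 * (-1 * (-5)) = 45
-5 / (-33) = 0.15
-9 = -9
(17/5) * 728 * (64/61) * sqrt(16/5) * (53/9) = 167917568 * sqrt(5)/13725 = 27357.02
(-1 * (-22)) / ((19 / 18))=396 / 19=20.84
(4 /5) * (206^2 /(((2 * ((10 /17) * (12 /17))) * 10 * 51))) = 180353 /2250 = 80.16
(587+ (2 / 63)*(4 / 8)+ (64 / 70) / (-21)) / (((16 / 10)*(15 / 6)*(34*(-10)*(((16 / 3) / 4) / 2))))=-647137 / 999600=-0.65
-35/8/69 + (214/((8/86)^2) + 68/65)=221840279/8970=24731.36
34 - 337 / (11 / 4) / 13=3514 / 143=24.57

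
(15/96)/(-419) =-5/13408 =-0.00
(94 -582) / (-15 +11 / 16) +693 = 166505 / 229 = 727.10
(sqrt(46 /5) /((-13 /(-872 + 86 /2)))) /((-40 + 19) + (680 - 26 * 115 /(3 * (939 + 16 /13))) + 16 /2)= 30398601 * sqrt(230) /1587257945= 0.29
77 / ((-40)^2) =77 / 1600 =0.05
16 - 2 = 14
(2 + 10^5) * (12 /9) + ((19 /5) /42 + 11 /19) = 532013311 /3990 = 133336.67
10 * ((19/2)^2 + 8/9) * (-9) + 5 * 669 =-9715/2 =-4857.50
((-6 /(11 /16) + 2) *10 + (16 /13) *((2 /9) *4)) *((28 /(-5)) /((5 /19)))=45311504 /32175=1408.28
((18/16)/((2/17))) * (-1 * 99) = -15147/16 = -946.69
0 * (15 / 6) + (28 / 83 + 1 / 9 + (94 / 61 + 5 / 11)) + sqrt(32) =1225018 / 501237 + 4 * sqrt(2) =8.10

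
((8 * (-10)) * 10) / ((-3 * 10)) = 80 / 3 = 26.67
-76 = -76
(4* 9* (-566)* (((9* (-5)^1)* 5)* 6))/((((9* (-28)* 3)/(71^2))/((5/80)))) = -320985675/28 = -11463774.11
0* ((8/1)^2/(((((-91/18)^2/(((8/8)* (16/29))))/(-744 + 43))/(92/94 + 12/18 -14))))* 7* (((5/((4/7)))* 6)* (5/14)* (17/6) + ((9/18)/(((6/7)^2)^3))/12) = 0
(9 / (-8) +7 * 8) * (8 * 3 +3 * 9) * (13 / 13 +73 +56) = 363821.25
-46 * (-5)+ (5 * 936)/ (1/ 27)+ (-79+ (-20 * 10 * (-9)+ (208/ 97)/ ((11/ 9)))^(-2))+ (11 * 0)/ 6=467571826619813113/ 3695898590784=126511.00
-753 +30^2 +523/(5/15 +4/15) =3056/3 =1018.67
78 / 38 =39 / 19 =2.05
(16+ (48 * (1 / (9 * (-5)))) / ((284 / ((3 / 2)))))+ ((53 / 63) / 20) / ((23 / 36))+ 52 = 68.06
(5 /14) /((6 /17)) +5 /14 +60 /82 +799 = 2758991 /3444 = 801.10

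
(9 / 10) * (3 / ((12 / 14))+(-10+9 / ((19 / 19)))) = 9 / 4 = 2.25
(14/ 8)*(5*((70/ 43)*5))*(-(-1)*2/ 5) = 1225/ 43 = 28.49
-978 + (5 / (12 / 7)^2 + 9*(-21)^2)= 430949 / 144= 2992.70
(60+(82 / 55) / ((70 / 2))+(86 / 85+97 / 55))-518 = -14895831 / 32725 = -455.18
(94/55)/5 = 94/275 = 0.34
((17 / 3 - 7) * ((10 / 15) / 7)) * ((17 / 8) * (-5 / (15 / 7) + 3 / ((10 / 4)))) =289 / 945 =0.31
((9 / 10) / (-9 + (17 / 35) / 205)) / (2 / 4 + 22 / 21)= -54243 / 839254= -0.06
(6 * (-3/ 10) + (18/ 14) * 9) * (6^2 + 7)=14706/ 35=420.17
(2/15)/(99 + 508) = 2/9105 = 0.00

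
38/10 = 19/5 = 3.80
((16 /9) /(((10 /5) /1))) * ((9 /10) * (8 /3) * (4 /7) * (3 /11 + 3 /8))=304 /385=0.79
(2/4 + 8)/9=0.94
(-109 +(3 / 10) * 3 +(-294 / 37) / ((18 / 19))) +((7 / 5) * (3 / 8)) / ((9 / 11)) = -115.85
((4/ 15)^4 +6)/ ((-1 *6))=-152003/ 151875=-1.00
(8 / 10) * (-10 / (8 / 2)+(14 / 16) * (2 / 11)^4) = -146354 / 73205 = -2.00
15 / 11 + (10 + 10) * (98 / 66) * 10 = 895 / 3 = 298.33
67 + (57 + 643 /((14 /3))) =3665 /14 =261.79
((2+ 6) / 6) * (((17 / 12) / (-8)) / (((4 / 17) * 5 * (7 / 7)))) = -289 / 1440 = -0.20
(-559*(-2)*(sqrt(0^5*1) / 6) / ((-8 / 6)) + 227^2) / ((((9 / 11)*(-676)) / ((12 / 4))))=-566819 / 2028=-279.50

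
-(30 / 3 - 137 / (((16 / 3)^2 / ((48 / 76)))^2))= -9.93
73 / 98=0.74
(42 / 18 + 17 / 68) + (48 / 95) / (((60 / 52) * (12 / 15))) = 3569 / 1140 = 3.13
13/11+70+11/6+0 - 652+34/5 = -188821/330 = -572.18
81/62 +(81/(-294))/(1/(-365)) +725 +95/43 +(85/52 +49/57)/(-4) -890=-47661576085/774398352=-61.55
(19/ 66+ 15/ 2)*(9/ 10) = 771/ 110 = 7.01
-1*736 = -736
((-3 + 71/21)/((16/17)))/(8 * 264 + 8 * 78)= 17/114912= 0.00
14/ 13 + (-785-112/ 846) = -4311521/ 5499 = -784.06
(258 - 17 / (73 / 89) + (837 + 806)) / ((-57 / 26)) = -3568760 / 4161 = -857.67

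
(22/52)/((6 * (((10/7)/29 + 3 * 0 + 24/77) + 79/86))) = 1056209/19166394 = 0.06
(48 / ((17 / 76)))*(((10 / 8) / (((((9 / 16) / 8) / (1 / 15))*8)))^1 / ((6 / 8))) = 19456 / 459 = 42.39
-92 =-92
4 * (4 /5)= 16 /5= 3.20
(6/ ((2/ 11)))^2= 1089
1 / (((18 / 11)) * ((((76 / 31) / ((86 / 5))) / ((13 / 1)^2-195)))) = -190619 / 1710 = -111.47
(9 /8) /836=9 /6688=0.00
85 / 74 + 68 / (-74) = 17 / 74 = 0.23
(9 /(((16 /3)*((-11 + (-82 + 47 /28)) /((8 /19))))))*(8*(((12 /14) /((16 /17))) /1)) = -2754 /48583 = -0.06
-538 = -538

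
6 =6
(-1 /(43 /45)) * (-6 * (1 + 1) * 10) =5400 /43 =125.58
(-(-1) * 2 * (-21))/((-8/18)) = 189/2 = 94.50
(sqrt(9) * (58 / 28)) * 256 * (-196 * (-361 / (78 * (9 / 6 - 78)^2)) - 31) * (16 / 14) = -836238439424 / 14911533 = -56079.98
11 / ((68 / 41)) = 451 / 68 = 6.63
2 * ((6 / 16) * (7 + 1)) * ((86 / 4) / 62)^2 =5547 / 7688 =0.72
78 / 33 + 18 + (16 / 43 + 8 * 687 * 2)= 5209024 / 473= 11012.74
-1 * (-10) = 10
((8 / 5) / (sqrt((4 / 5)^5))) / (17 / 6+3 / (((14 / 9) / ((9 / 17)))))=0.73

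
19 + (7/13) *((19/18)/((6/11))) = 28139/1404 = 20.04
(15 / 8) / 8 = 15 / 64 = 0.23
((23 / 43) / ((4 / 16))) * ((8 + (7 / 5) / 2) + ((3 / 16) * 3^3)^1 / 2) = 41331 / 1720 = 24.03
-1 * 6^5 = -7776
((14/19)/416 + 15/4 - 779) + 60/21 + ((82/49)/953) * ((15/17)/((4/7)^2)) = -346171558157/448184464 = -772.39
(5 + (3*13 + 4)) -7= 41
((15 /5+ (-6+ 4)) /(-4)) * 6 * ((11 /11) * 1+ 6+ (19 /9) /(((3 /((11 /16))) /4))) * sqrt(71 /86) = -965 * sqrt(6106) /6192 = -12.18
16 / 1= 16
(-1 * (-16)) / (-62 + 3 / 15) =-80 / 309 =-0.26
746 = 746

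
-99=-99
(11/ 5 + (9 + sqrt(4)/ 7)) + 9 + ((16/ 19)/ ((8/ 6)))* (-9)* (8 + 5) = -35517/ 665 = -53.41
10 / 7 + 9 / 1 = 73 / 7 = 10.43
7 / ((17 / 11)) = 77 / 17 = 4.53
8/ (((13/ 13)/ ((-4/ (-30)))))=16/ 15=1.07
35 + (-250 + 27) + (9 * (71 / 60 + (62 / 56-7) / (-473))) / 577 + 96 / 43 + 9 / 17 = -2734309406 / 14762545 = -185.22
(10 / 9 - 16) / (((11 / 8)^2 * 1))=-8576 / 1089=-7.88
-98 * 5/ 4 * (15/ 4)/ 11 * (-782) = 1436925/ 44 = 32657.39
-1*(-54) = 54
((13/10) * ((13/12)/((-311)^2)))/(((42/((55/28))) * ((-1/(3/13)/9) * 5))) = -429/1516585280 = -0.00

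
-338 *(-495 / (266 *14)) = 44.93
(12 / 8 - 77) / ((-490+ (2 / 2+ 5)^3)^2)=-151 / 150152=-0.00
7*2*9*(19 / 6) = 399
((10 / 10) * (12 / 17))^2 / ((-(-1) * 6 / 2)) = 48 / 289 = 0.17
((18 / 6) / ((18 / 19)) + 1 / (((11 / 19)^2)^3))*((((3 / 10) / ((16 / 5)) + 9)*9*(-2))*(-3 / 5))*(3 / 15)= 165486724191 / 283449760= 583.83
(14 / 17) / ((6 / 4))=28 / 51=0.55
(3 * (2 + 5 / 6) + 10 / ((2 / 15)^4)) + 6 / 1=31655.12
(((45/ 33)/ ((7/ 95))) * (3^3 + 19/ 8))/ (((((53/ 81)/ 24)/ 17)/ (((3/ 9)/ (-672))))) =-153707625/ 914144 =-168.14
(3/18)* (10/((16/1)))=5/48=0.10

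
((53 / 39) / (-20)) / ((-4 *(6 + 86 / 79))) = 0.00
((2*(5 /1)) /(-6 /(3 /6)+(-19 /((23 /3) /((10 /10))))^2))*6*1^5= -10.24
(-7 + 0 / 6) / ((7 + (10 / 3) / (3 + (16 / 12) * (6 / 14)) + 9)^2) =-1575 / 64516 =-0.02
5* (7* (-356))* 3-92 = -37472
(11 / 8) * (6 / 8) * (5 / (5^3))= 33 / 800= 0.04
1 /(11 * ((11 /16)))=16 /121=0.13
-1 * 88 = -88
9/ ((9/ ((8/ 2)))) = 4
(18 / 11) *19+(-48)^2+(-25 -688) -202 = 15621 / 11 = 1420.09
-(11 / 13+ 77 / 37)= -2.93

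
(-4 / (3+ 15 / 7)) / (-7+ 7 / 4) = 4 / 27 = 0.15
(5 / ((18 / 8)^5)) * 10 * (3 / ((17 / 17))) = 51200 / 19683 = 2.60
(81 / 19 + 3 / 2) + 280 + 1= 10897 / 38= 286.76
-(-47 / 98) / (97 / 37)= 1739 / 9506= 0.18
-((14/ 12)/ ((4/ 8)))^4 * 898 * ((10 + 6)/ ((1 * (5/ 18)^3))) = -2483824896/ 125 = -19870599.17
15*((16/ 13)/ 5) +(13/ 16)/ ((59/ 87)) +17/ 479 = 4.93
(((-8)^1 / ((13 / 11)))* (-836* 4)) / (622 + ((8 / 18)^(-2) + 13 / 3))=14125056 / 393991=35.85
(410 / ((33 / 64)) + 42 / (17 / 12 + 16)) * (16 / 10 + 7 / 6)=20752988 / 9405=2206.59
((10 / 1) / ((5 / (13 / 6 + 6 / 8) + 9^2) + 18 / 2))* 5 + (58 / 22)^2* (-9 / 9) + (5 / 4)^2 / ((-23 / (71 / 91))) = -8400288343 / 1300707408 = -6.46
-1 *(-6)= 6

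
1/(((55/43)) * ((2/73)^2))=229147/220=1041.58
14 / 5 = 2.80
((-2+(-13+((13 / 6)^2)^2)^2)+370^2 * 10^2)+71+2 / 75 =574854904316569 / 41990400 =13690150.71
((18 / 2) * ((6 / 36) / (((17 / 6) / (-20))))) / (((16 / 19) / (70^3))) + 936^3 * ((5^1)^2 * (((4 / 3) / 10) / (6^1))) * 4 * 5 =154820456550 / 17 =9107085679.41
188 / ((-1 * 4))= -47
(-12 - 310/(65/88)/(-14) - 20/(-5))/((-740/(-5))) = 500/3367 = 0.15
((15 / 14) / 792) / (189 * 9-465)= 5 / 4568256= 0.00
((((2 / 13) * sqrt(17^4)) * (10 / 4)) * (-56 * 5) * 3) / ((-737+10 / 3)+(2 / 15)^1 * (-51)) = 18207000 / 144391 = 126.10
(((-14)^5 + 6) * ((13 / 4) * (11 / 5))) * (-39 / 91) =115361961 / 70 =1648028.01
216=216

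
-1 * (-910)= 910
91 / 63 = 13 / 9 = 1.44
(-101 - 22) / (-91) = 123 / 91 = 1.35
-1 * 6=-6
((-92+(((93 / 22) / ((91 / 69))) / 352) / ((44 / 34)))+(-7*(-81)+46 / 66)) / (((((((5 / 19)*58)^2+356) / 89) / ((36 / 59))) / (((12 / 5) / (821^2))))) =710861002244579 / 4551674518798447040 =0.00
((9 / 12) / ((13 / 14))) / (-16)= -0.05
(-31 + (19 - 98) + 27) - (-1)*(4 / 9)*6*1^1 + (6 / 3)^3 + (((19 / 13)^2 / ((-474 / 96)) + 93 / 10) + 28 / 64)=-201958313 / 3204240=-63.03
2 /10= 1 /5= 0.20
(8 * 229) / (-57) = -1832 / 57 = -32.14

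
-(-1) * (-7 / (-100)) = 7 / 100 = 0.07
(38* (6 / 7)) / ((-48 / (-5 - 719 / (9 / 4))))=55499 / 252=220.23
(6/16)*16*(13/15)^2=338/75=4.51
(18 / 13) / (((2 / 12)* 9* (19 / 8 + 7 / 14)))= 96 / 299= 0.32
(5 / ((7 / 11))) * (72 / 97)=3960 / 679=5.83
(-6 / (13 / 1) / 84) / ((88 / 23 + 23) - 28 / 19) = -437 / 2016378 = -0.00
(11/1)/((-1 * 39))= -11/39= -0.28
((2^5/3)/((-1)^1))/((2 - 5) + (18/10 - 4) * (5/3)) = 8/5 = 1.60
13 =13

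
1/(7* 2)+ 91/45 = 2.09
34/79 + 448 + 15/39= 460933/1027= 448.81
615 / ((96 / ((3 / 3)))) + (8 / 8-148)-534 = -21587 / 32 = -674.59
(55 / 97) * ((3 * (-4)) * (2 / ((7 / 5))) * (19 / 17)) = -10.86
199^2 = 39601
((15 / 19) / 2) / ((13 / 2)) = 15 / 247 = 0.06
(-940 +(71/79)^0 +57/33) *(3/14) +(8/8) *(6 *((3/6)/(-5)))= -201.44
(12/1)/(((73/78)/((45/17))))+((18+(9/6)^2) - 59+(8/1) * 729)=5827.19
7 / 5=1.40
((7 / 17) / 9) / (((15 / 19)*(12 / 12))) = 133 / 2295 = 0.06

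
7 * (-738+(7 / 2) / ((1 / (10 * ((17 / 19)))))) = -93989 / 19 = -4946.79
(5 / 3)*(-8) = -40 / 3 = -13.33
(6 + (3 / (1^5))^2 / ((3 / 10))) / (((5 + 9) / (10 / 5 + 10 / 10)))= 54 / 7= 7.71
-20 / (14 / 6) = -60 / 7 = -8.57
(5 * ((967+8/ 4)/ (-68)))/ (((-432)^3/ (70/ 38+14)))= 1505/ 107495424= 0.00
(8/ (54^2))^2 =4/ 531441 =0.00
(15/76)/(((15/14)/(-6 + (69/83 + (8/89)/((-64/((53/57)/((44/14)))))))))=-2681438095/2816042592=-0.95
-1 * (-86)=86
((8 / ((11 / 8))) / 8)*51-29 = 89 / 11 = 8.09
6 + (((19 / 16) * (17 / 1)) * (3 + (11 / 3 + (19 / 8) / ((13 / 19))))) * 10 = 5123221 / 2496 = 2052.57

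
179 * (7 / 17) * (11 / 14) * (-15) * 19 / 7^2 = -561165 / 1666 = -336.83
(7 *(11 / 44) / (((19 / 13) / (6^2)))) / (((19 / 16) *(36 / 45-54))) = -4680 / 6859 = -0.68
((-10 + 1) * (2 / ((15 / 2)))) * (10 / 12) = -2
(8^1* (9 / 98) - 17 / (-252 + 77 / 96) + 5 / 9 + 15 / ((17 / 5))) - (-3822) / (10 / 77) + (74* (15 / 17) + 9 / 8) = 6095539215149 / 206617320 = 29501.59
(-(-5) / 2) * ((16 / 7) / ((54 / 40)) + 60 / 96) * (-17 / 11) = -297925 / 33264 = -8.96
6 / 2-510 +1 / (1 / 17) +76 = -414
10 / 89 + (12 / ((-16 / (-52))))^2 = 135379 / 89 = 1521.11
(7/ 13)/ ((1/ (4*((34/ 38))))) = 476/ 247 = 1.93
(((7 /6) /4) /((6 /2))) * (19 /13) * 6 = 133 /156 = 0.85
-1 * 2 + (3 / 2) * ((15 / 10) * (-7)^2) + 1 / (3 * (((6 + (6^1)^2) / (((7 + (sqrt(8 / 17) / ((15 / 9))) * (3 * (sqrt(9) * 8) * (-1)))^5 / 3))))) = -15610.08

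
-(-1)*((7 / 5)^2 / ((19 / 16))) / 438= 392 / 104025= 0.00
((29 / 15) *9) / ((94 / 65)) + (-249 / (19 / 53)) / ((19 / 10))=-11996889 / 33934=-353.54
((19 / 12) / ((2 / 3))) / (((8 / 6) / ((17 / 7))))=969 / 224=4.33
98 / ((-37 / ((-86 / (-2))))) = -4214 / 37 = -113.89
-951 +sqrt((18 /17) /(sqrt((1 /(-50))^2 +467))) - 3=-954 +10*1167501^(3 /4)*sqrt(17) /6615839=-953.78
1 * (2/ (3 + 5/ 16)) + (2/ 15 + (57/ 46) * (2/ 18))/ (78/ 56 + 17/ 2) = 3196834/ 5064945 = 0.63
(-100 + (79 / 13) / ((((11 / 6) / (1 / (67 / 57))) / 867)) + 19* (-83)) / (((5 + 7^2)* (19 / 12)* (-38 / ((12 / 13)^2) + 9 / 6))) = -117716304 / 564867017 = -0.21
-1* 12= -12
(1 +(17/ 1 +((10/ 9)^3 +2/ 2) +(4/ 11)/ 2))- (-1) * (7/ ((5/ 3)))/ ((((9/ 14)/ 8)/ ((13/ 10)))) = 17742083/ 200475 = 88.50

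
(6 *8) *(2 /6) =16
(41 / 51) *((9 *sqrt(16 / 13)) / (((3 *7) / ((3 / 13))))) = 492 *sqrt(13) / 20111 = 0.09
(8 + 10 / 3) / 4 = 17 / 6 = 2.83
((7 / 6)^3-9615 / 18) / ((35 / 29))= -3336073 / 7560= -441.28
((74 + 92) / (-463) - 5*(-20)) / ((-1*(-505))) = 46134 / 233815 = 0.20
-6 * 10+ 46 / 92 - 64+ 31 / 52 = -6391 / 52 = -122.90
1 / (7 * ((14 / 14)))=1 / 7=0.14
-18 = -18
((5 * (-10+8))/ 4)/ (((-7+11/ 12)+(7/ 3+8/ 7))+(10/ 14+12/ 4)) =-70/ 31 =-2.26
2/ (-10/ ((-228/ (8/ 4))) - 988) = -114/ 56311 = -0.00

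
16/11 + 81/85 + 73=70506/935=75.41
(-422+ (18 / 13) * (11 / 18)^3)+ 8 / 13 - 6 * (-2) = -1722997 / 4212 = -409.07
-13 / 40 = -0.32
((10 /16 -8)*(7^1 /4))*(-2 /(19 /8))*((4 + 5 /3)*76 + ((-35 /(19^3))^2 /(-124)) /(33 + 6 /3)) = 3112833245798059 /665040573816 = 4680.67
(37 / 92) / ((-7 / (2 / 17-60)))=18833 / 5474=3.44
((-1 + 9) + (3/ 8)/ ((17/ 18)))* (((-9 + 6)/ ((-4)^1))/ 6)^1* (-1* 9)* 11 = -56529/ 544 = -103.91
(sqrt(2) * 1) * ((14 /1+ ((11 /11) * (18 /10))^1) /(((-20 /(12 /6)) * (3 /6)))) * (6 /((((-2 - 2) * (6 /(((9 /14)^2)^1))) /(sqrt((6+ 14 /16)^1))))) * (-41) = -262359 * sqrt(55) /39200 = -49.64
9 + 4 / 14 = 65 / 7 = 9.29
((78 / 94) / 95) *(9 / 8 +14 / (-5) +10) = 12987 / 178600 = 0.07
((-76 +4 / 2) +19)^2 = 3025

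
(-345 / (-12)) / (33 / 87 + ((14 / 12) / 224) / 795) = 75.79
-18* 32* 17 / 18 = -544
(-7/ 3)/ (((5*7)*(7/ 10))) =-0.10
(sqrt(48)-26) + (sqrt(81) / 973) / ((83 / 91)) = -299845 / 11537 + 4 * sqrt(3) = -19.06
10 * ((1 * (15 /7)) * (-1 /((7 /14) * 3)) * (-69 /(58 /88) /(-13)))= -303600 /2639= -115.04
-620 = -620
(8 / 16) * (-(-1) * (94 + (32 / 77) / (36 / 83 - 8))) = 567851 / 12089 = 46.97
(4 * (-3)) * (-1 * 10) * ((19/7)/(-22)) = -1140/77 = -14.81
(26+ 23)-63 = -14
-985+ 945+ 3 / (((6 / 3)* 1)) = -77 / 2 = -38.50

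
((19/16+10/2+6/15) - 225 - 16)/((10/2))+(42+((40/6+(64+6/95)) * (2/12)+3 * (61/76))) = 637057/68400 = 9.31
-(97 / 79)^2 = -9409 / 6241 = -1.51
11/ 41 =0.27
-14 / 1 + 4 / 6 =-40 / 3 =-13.33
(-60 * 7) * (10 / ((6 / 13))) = -9100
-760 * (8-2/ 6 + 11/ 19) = -18800/ 3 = -6266.67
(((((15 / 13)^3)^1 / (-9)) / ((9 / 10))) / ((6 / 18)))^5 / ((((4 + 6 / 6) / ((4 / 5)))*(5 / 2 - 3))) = 976562500000000 / 51185893014090757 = 0.02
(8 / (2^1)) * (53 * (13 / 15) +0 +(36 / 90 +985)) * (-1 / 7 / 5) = -1768 / 15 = -117.87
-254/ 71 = -3.58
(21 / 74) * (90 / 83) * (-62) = -58590 / 3071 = -19.08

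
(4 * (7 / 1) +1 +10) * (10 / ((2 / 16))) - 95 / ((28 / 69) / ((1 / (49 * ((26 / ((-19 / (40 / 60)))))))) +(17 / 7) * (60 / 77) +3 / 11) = 3125.95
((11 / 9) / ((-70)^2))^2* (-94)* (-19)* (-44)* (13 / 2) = -15451579 / 486202500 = -0.03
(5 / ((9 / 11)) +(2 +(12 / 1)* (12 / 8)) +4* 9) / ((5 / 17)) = 9503 / 45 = 211.18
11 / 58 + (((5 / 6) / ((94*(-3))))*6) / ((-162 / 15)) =84479 / 441612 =0.19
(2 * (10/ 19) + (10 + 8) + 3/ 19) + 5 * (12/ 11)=5155/ 209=24.67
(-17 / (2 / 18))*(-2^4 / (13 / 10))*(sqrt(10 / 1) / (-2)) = -2977.41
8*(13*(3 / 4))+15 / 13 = 1029 / 13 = 79.15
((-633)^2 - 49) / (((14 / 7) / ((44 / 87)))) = 8814080 / 87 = 101311.26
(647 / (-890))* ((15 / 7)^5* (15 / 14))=-1473946875 / 41883044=-35.19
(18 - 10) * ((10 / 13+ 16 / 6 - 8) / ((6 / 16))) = -11392 / 117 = -97.37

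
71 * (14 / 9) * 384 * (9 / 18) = 63616 / 3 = 21205.33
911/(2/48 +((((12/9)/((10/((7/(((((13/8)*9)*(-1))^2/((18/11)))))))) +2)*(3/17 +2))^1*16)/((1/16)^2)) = 31093559640/610722034487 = 0.05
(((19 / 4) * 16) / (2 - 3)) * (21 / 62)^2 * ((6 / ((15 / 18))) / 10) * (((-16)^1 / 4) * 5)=603288 / 4805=125.55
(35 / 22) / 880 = 7 / 3872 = 0.00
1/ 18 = 0.06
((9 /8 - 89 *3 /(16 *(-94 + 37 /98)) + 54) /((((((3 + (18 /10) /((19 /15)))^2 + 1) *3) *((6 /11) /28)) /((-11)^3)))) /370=-25030607341201 /151073164500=-165.69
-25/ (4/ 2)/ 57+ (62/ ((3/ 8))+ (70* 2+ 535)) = 95773/ 114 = 840.11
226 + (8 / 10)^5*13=719562 / 3125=230.26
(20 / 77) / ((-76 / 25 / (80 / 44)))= -2500 / 16093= -0.16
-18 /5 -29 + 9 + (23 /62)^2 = -450947 /19220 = -23.46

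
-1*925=-925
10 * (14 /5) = 28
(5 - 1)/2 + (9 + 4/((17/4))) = 203/17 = 11.94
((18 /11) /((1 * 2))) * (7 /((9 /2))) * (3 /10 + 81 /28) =447 /110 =4.06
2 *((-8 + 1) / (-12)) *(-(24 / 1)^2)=-672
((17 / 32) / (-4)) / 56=-17 / 7168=-0.00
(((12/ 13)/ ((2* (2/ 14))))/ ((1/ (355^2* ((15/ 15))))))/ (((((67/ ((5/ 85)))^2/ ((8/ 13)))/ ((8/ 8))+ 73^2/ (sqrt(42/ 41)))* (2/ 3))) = 1730429799600600/ 5973078008226317 - 1353919845600* sqrt(1722)/ 77650014106942121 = 0.29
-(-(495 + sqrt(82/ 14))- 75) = sqrt(287)/ 7 + 570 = 572.42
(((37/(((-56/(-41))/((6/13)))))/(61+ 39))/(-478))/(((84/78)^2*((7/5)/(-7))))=59163/52465280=0.00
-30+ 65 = 35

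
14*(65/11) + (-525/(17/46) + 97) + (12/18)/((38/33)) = -1240.28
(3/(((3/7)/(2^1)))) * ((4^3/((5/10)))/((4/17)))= 7616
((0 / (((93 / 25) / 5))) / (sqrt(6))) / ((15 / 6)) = 0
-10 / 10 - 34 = -35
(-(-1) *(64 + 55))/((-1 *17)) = -7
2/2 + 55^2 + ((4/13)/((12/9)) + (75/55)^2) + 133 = 4972395/1573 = 3161.09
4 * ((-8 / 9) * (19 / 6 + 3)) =-592 / 27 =-21.93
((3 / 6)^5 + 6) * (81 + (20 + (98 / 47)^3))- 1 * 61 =2002809299 / 3322336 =602.83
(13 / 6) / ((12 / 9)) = 13 / 8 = 1.62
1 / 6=0.17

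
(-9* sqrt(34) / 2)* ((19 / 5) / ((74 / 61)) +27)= -790.65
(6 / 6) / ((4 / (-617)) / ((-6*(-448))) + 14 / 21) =414624 / 276415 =1.50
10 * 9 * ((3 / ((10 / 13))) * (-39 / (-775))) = 13689 / 775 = 17.66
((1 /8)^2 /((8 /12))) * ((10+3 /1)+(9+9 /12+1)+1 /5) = 1437 /2560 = 0.56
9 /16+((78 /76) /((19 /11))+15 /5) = 24009 /5776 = 4.16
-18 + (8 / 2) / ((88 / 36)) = -180 / 11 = -16.36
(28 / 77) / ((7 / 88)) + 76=564 / 7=80.57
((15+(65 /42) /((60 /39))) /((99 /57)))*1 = 51091 /5544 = 9.22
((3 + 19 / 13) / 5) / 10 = 29 / 325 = 0.09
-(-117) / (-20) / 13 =-9 / 20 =-0.45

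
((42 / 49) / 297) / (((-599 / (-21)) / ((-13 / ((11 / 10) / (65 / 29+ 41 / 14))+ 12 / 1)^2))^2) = 288994953242791846082 / 14018552815827569933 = 20.62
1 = 1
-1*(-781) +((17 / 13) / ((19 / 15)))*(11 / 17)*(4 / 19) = 3665893 / 4693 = 781.14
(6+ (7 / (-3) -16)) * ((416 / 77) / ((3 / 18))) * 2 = -61568 / 77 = -799.58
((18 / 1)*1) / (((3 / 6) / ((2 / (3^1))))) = 24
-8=-8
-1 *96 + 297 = 201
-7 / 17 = -0.41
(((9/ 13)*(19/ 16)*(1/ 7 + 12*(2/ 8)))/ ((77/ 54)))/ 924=1539/ 784784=0.00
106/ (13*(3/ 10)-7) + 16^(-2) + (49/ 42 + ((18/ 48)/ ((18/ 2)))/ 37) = -29088815/ 880896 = -33.02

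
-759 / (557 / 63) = -47817 / 557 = -85.85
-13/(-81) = 13/81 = 0.16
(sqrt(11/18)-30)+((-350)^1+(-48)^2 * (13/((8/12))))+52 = sqrt(22)/6+44600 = 44600.78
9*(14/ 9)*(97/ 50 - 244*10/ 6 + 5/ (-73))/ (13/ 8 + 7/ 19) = -4716187448/ 1658925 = -2842.92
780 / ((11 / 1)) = 780 / 11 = 70.91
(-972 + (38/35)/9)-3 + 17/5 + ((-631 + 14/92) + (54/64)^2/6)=-23773185769/14837760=-1602.21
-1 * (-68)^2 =-4624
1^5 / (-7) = -1 / 7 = -0.14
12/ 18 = 2/ 3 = 0.67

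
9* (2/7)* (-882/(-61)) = 37.18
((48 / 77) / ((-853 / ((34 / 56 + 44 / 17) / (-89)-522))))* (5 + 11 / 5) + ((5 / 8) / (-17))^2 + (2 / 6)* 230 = 901568393874217 / 11352640326720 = 79.41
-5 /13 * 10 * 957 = -47850 /13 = -3680.77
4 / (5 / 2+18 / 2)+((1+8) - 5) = 100 / 23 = 4.35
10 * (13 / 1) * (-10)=-1300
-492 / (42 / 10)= -820 / 7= -117.14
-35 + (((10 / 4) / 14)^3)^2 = -35.00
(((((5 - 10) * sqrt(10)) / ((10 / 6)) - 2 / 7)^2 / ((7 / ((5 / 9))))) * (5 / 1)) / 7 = 100 * sqrt(10) / 1029 +110350 / 21609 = 5.41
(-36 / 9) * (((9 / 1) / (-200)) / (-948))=-3 / 15800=-0.00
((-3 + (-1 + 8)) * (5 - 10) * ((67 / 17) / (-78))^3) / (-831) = -1503815 / 484363718514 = -0.00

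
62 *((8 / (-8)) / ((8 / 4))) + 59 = 28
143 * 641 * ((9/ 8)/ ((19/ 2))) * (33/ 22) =2474901/ 152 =16282.24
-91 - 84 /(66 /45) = -148.27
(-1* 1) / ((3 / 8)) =-8 / 3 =-2.67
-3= -3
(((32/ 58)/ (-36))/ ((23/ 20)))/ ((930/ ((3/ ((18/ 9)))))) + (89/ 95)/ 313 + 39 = 215821982182/ 5533475355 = 39.00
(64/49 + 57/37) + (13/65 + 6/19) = 579132/172235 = 3.36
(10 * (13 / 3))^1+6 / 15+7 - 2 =731 / 15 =48.73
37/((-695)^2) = 37/483025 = 0.00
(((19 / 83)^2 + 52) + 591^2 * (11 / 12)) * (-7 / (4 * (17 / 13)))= -802998194999 / 1873808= -428538.14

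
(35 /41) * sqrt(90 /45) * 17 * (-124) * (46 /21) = -484840 * sqrt(2) /123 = -5574.53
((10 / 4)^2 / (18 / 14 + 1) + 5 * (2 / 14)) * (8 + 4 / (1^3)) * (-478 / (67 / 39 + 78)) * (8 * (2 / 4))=-43202835 / 43526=-992.58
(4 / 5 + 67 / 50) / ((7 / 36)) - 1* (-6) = 2976 / 175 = 17.01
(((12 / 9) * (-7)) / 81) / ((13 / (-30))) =280 / 1053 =0.27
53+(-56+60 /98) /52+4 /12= 199769 /3822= 52.27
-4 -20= -24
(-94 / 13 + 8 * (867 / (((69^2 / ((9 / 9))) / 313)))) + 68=10661258 / 20631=516.76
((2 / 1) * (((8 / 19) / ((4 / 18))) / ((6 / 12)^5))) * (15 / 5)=6912 / 19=363.79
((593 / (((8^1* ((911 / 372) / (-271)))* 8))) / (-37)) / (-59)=-14945379 / 31819408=-0.47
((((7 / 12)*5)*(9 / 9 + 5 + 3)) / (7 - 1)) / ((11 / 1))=35 / 88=0.40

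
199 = 199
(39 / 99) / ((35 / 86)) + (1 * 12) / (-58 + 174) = 35887 / 33495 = 1.07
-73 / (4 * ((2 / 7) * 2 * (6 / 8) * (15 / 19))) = -9709 / 180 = -53.94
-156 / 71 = -2.20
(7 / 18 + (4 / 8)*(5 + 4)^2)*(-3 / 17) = -368 / 51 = -7.22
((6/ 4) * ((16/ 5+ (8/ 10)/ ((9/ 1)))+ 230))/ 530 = 5249/ 7950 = 0.66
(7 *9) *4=252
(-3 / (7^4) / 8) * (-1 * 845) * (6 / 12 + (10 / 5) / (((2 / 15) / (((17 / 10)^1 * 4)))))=13.53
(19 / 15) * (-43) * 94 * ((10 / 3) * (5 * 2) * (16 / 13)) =-24575360 / 117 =-210045.81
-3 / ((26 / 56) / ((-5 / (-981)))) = -140 / 4251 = -0.03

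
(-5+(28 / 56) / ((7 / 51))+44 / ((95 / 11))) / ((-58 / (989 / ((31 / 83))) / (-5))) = 408054477 / 478268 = 853.19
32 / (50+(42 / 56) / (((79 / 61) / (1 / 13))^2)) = 135005312 / 210956963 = 0.64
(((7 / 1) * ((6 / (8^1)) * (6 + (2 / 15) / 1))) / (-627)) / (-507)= 161 / 1589445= 0.00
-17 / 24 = -0.71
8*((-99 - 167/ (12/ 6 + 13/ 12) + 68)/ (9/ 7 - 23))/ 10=22057/ 7030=3.14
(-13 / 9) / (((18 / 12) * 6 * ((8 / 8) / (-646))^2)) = -66976.64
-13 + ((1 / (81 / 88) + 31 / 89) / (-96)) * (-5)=-8945117 / 692064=-12.93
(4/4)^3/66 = 1/66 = 0.02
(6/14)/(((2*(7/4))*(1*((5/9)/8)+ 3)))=432/10829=0.04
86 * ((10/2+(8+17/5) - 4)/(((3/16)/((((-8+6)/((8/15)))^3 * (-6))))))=1799550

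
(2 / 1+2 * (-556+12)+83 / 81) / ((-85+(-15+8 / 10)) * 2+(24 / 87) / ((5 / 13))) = 12743035 / 2321784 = 5.49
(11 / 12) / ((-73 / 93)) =-341 / 292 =-1.17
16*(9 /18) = 8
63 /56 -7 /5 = -0.28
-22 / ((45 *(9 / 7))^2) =-1078 / 164025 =-0.01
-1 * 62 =-62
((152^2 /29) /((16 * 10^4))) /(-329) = -361 /23852500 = -0.00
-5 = -5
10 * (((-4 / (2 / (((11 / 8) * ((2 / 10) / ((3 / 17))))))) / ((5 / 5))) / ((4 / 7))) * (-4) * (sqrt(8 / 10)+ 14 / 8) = 1309 * sqrt(5) / 15+ 9163 / 24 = 576.93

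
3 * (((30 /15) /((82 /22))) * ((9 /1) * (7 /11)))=9.22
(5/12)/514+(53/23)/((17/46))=653893/104856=6.24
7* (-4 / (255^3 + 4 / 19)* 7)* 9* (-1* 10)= 0.00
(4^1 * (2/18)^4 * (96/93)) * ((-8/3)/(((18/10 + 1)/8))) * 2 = -40960/4271211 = -0.01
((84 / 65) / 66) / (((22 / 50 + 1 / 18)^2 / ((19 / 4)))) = 2693250 / 7111247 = 0.38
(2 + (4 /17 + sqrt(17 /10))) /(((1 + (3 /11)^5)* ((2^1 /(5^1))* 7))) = 161051* sqrt(170) /4516232 + 15299845 /19193986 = 1.26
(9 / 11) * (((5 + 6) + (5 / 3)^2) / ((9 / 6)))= 7.52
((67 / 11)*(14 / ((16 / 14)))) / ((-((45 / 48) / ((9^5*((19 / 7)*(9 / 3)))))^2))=-19627020638716.97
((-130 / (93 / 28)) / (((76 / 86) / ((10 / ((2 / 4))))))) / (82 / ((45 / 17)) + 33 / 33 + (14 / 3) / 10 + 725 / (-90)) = -9391200 / 258571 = -36.32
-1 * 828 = -828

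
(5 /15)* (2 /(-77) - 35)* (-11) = 899 /7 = 128.43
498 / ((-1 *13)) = -498 / 13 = -38.31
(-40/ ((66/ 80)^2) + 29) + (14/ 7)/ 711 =-2560859/ 86031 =-29.77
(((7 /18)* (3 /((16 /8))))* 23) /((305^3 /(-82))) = -6601 /170235750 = -0.00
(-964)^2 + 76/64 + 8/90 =669094039/720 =929297.28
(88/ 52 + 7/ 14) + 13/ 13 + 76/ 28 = 5.91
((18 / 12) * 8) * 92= 1104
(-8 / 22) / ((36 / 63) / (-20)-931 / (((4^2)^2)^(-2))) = 140 / 23490396171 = 0.00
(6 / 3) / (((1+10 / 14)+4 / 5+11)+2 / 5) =70 / 487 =0.14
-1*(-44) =44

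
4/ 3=1.33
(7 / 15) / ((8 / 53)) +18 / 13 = 6983 / 1560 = 4.48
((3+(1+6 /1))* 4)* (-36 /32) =-45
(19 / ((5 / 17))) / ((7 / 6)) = 1938 / 35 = 55.37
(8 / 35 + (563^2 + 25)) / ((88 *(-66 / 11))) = -168103 / 280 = -600.37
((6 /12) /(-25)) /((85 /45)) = -0.01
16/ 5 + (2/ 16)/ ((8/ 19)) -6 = -801/ 320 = -2.50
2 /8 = 1 /4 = 0.25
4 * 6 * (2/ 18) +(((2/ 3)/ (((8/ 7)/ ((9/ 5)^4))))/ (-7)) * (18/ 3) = -9683/ 3750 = -2.58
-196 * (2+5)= -1372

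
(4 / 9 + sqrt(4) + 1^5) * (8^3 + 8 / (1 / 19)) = 20584 / 9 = 2287.11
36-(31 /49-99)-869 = -35997 /49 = -734.63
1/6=0.17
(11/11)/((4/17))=17/4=4.25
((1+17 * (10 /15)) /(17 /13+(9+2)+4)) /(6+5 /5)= 481 /4452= 0.11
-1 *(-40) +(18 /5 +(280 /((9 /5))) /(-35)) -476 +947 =22957 /45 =510.16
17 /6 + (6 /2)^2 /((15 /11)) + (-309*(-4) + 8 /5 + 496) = 52291 /30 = 1743.03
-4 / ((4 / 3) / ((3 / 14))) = -9 / 14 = -0.64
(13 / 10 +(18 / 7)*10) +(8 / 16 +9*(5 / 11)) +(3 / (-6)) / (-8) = 195073 / 6160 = 31.67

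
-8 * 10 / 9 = -80 / 9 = -8.89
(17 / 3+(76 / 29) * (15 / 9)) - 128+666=15893 / 29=548.03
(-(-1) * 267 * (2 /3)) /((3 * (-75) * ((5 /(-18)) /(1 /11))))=356 /1375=0.26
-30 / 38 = -15 / 19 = -0.79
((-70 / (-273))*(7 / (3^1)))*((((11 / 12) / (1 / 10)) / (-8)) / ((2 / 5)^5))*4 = -6015625 / 22464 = -267.79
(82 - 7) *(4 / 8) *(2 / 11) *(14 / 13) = 1050 / 143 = 7.34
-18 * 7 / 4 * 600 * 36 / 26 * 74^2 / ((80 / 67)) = -1560208230 / 13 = -120016017.69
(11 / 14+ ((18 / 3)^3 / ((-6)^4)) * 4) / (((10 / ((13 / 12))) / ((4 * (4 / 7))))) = 793 / 2205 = 0.36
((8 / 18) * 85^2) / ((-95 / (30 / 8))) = -7225 / 57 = -126.75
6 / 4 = 3 / 2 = 1.50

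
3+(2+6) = 11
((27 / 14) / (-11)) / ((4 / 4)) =-27 / 154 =-0.18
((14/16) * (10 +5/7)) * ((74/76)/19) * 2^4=2775/361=7.69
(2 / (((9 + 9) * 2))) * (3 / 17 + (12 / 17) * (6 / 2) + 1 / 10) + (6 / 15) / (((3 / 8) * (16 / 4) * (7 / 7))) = 0.40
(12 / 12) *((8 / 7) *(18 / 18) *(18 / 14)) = 72 / 49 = 1.47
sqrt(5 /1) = sqrt(5) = 2.24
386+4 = 390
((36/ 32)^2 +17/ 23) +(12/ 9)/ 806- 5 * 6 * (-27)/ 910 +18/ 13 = 53332393/ 12457536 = 4.28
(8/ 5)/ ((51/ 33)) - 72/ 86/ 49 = 182356/ 179095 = 1.02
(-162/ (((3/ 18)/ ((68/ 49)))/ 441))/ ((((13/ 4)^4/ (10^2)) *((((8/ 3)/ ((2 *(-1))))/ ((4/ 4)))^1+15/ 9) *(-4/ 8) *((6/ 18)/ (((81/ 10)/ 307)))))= 2220317982720/ 8768227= 253223.14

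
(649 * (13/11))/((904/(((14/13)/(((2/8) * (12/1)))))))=413/1356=0.30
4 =4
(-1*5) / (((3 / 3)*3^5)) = -5 / 243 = -0.02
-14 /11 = -1.27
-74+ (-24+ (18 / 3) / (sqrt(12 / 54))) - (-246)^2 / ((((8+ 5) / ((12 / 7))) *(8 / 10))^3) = -356.30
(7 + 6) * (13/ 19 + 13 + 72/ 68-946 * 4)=-15827110/ 323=-49000.34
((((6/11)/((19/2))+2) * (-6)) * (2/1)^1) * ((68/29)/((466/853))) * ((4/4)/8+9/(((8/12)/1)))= -2038985610/1412213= -1443.82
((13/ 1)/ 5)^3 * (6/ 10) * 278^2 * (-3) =-1528136532/ 625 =-2445018.45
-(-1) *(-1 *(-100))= 100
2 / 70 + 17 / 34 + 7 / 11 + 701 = 540667 / 770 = 702.16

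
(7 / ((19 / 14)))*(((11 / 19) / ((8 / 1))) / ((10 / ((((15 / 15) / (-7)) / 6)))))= -77 / 86640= -0.00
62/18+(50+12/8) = 989/18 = 54.94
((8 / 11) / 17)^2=64 / 34969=0.00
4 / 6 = 2 / 3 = 0.67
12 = 12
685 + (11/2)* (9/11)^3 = 166499/242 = 688.01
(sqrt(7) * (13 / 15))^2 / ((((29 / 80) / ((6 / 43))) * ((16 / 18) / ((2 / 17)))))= 28392 / 105995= 0.27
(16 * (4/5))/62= 32/155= 0.21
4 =4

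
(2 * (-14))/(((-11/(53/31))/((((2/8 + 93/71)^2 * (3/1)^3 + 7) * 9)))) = 19577608785/6875924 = 2847.27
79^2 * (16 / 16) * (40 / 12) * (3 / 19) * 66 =216792.63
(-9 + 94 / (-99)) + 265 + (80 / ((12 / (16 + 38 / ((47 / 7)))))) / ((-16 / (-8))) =1522690 / 4653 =327.25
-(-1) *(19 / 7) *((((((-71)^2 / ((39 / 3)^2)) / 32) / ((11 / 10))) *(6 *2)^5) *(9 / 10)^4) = 610810650468 / 1626625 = 375507.97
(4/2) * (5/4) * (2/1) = 5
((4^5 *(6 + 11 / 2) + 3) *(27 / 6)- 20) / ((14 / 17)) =1801507 / 28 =64339.54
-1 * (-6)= 6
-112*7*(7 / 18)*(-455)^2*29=-16474221400 / 9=-1830469044.44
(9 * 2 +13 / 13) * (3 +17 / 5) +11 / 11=613 / 5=122.60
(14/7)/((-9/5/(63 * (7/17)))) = -490/17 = -28.82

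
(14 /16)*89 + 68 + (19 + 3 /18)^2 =36953 /72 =513.24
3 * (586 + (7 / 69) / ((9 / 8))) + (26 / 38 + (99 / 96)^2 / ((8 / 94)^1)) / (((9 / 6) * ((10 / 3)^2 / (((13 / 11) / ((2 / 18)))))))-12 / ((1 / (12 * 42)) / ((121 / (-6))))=43852869951317 / 354410496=123734.68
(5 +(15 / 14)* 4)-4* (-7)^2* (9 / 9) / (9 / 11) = -14507 / 63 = -230.27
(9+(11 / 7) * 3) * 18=1728 / 7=246.86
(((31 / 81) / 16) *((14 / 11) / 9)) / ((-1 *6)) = -0.00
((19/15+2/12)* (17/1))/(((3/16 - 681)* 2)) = -2924/163395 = -0.02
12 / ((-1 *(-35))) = 12 / 35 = 0.34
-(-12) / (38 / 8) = 48 / 19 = 2.53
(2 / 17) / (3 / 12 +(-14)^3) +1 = 186567 / 186575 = 1.00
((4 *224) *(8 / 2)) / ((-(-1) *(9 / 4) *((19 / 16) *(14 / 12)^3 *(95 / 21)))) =2359296 / 12635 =186.73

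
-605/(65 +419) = -5/4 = -1.25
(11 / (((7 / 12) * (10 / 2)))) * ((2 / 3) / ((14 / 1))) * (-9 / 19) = -396 / 4655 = -0.09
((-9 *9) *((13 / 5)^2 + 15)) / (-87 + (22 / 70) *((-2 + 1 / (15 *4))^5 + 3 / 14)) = 335788830720000 / 18399205918123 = 18.25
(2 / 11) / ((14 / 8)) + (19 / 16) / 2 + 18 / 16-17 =-37397 / 2464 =-15.18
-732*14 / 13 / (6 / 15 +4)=-25620 / 143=-179.16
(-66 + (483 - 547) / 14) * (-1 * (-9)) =-4446 / 7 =-635.14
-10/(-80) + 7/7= 9/8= 1.12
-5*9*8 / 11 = -360 / 11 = -32.73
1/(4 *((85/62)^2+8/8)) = 961/11069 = 0.09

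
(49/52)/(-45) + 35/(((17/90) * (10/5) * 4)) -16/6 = 407231/19890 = 20.47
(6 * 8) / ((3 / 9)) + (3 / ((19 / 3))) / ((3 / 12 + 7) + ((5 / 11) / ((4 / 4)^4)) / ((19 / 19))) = 309300 / 2147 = 144.06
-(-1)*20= 20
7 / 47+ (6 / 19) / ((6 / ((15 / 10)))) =407 / 1786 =0.23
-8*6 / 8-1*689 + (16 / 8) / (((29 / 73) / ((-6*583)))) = -530863 / 29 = -18305.62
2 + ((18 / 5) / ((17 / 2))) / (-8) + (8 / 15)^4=3490639 / 1721250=2.03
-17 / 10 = -1.70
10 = 10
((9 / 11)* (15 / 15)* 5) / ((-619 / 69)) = -3105 / 6809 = -0.46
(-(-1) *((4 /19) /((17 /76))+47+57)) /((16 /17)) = 223 /2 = 111.50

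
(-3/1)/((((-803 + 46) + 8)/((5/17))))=15/12733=0.00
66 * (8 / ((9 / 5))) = 880 / 3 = 293.33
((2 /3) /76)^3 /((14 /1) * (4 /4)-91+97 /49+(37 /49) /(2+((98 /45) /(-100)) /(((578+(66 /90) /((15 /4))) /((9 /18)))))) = -36425977 /4028227566252192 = -0.00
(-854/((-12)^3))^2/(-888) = -182329/662888448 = -0.00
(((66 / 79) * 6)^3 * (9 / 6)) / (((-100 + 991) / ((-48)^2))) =488.54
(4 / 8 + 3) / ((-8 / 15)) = -105 / 16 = -6.56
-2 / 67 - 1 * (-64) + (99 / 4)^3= 65284337 / 4288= 15224.89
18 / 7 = 2.57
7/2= 3.50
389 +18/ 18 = 390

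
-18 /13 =-1.38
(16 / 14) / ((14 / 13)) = 52 / 49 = 1.06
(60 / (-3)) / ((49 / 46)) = -18.78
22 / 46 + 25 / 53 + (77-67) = 13348 / 1219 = 10.95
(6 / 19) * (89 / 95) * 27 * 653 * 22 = 207128988 / 1805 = 114752.90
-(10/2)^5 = -3125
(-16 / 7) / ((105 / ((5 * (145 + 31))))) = -2816 / 147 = -19.16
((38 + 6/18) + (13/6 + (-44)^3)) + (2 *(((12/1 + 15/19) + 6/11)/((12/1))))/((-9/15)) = -53387297/627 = -85147.20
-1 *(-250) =250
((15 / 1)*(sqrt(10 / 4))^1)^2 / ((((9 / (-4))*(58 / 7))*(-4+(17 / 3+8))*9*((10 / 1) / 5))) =-875 / 5046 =-0.17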